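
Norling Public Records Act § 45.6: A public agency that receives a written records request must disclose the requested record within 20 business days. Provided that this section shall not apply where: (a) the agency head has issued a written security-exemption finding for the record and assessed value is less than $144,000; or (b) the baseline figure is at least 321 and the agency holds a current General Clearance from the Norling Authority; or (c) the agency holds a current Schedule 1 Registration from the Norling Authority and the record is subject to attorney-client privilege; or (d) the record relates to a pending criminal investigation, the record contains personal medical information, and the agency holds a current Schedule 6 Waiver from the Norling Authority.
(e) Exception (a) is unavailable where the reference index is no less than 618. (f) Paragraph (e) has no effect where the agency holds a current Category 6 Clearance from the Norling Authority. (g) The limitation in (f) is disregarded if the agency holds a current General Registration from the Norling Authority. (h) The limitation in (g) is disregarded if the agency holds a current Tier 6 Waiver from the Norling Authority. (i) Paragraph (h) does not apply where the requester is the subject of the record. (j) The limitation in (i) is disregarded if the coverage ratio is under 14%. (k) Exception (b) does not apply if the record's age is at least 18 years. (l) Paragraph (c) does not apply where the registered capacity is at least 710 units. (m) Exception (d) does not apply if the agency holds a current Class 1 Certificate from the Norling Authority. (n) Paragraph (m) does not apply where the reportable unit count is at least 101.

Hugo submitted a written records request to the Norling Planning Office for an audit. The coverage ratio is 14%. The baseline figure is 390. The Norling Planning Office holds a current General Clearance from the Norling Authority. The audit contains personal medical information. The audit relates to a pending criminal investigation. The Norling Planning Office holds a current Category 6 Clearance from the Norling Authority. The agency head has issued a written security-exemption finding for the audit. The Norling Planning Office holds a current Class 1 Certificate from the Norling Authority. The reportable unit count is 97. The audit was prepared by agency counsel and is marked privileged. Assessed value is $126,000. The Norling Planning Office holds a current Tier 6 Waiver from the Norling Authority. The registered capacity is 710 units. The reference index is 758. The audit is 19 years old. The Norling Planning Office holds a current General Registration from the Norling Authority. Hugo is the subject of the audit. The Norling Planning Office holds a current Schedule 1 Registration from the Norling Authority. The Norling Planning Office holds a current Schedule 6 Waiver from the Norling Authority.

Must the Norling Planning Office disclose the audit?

Exception (a) is satisfied on its face — a written security-exemption finding has been issued; assessed value is $126,000, less than the $144,000 limit. But applying paragraphs (e)–(j): (e) operates against (a): the reference index is 758, meeting the 618 threshold. (f) is triggered (a current Category 6 Clearance is held), but is set aside by (g): (g) is engaged — a current General Registration is held. (h) would limit (g) — a current Tier 6 Waiver is held — but (i) sets (h) aside: (i) operates against (h): Hugo is the subject of the audit. (j) is not engaged (the coverage ratio is 14%, not under 14%), so (i) stands. So (a) is unavailable.
Exception (b): the baseline figure is 390, meeting the 321 threshold; a current General Clearance is held — every condition holds. But applying paragraph (k): (k) operates against (b): the record's age is 19 years, meeting the 18 years threshold. So (b) is unavailable.
Exception (c) is satisfied on its face — a current Schedule 1 Registration is held; the audit is privileged. But applying paragraph (l): (l) operates against (c): the registered capacity is 710 units, meeting the 710 units threshold. (c) is therefore removed.
Exception (d) is satisfied on its face — the audit relates to a pending investigation; the audit contains personal medical information; a current Schedule 6 Waiver is held. However, paragraphs (m)–(n) must be considered: (m) operates — a current Class 1 Certificate is held. (n), which would lift (m), does not operate here — the reportable unit count is 97, short of 101. (d) is therefore removed.
Every exception is unavailable, so the rule governs.

Yes — the Norling Planning Office must disclose the audit.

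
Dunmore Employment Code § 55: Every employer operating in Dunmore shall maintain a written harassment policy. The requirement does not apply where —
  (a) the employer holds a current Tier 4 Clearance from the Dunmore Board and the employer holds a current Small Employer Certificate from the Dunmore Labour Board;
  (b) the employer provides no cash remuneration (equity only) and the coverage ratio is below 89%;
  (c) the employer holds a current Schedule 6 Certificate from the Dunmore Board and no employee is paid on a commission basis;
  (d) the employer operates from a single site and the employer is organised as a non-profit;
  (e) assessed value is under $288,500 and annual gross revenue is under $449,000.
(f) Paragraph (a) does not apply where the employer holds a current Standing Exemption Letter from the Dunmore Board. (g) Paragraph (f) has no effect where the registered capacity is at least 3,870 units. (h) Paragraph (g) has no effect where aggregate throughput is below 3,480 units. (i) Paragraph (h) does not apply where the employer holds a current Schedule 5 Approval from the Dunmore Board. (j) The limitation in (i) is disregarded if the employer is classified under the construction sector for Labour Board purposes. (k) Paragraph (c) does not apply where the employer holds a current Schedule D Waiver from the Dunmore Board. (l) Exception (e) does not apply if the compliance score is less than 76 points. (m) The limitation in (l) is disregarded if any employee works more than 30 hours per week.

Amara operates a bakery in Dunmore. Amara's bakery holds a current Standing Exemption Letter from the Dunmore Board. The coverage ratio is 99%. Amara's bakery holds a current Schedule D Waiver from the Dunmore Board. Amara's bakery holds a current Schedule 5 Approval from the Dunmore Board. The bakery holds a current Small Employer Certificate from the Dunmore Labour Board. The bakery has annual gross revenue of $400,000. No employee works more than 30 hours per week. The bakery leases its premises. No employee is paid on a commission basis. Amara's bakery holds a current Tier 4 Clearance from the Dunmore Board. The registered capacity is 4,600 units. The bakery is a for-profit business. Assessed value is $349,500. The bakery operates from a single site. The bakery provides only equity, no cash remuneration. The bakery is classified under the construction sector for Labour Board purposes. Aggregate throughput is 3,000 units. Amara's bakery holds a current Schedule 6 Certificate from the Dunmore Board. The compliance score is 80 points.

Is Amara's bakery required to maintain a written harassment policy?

Yes — Amara's bakery must maintain a written harassment policy.

Exception (a) is satisfied on its face — a current Tier 4 Clearance is held; a current Small Employer Certificate is held. However, paragraphs (f)–(j) must be considered: (f) operates against (a): a current Standing Exemption Letter is held. (g) is triggered (the registered capacity is 4,600 units, meeting the 3,870 units threshold), but is set aside by (h): (h) operates — aggregate throughput is 3,000 units, below the 3,480 units limit. (i) would limit (h) — a current Schedule 5 Approval is held — but (j) sets (i) aside: (j) operates against (i): the bakery is classified under the construction sector. Exception (a) does not apply.
Exception (b) fails — the coverage ratio is 99%, not below 89%.
Exception (c)'s conditions are all satisfied: a current Schedule 6 Certificate is held; no employee is paid on commission. However, paragraph (k) must be considered: (k) operates against (c): a current Schedule D Waiver is held. So (c) is unavailable.
Exception (d) fails — the employer is for-profit.
Exception (e) fails — assessed value is $349,500, not under $288,500.
No exception applies. The general rule governs.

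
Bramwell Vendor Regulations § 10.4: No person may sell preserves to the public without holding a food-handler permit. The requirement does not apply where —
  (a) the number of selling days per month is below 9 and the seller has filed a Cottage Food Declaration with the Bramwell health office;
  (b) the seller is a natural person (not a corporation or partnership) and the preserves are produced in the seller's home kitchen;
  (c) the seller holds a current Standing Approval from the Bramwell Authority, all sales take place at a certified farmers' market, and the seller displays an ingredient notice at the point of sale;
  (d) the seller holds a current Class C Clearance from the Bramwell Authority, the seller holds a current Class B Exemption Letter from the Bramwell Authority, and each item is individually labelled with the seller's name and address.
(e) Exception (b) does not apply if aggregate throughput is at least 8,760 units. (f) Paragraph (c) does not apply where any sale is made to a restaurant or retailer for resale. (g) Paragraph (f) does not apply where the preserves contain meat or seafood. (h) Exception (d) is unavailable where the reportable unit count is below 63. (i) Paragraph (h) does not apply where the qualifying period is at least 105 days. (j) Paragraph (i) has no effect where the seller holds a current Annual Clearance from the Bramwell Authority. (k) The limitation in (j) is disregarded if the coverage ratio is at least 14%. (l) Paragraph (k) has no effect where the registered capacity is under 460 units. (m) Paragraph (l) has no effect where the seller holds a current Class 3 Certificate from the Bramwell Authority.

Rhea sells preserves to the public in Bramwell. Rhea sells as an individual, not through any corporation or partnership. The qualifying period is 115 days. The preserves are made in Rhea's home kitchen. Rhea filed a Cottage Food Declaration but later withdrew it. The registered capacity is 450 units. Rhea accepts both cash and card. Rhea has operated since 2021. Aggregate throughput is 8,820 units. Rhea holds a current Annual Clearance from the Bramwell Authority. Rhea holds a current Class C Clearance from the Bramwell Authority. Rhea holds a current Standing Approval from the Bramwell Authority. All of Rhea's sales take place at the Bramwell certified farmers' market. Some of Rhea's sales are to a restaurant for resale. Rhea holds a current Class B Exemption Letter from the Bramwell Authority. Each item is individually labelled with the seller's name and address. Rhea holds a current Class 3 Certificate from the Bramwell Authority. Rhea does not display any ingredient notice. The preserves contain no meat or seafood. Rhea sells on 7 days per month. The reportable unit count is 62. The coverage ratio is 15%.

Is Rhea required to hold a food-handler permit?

Exception (a) fails — the Cottage Food Declaration was withdrawn.
Exception (b): the seller is a natural person; the preserves are home-kitchen produced — every condition holds. However, paragraph (e) must be considered: (e) is triggered — aggregate throughput is 8,820 units, meeting the 8,760 units threshold. Exception (b) does not apply.
Exception (c) does not apply: no ingredient notice is displayed.
Exception (d) is satisfied on its face — a current Class C Clearance is held; a current Class B Exemption Letter is held; items are individually labelled. As to paragraphs (h)–(m): (h) would limit (d) — the reportable unit count is 62, below the 63 limit — but (i) sets (h) aside: (i) operates — the qualifying period is 115 days, meeting the 105 days threshold. (j) operates (a current Annual Clearance is held), but is displaced by (k): (k) operates — the coverage ratio is 15%, meeting the 14% threshold. (l) would limit (k) — the registered capacity is 450 units, under the 460 units limit — but (m) sets (l) aside: (m) operates against (l): a current Class 3 Certificate is held. (d) remains available.

No — exception (d) applies; Rhea is not required to hold a food-handler permit.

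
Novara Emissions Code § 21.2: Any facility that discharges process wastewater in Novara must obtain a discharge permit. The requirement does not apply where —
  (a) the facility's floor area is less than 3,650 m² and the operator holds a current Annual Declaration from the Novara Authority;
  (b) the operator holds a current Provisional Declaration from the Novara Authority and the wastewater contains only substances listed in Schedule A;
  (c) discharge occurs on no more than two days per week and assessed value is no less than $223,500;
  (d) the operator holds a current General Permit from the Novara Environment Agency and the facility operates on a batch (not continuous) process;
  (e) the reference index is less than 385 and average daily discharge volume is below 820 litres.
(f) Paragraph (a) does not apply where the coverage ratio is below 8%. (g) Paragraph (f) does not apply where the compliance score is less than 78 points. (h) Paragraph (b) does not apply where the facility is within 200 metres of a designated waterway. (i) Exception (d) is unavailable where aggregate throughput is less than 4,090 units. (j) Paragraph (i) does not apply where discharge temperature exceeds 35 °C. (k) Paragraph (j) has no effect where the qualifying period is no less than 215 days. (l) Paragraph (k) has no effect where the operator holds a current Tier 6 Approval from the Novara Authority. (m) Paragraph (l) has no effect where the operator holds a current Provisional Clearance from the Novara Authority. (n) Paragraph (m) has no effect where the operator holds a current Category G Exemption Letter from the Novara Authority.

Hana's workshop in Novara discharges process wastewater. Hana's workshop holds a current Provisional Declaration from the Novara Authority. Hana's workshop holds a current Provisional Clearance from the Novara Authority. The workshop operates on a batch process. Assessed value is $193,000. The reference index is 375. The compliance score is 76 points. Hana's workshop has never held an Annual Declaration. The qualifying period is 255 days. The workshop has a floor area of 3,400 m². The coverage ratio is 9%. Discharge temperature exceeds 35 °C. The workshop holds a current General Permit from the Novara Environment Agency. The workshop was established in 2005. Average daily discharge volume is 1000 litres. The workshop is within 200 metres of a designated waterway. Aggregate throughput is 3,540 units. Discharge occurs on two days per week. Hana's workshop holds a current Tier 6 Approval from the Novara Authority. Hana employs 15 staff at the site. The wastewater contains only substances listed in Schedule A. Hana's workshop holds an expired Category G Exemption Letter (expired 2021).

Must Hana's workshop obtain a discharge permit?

Yes — Hana's workshop must obtain a discharge permit.

Exception (a) requires that the operator holds a current Annual Declaration from the Novara Authority; but the Annual Declaration is not current, so (a) is unavailable.
Exception (b): a current Provisional Declaration is held; the wastewater is Schedule-A-only — every condition holds. But: (h) operates against (b): the workshop is within 200 m of a designated waterway. Exception (b) does not apply.
Exception (c) does not apply: assessed value is $193,000, short of $223,500.
Exception (d) is satisfied on its face — a current General Permit is held; the facility operates on a batch process. But: (i) operates against (d): aggregate throughput is 3,540 units, less than the 4,090 units limit. (j) would limit (i) — discharge temperature exceeds 35 °C — but (k) sets (j) aside: (k) operates against (j): the qualifying period is 255 days, meeting the 215 days threshold. (l) is engaged (a current Tier 6 Approval is held), but yields to (m): (m) is triggered — a current Provisional Clearance is held. (n), which would lift (m), is inapplicable — there is no Category G Exemption Letter in force. Exception (d) does not apply.
Exception (e) fails — average daily discharge volume is 1000 litres, not below 820 litres.
No exception is made out. Hana's workshop falls within the general rule.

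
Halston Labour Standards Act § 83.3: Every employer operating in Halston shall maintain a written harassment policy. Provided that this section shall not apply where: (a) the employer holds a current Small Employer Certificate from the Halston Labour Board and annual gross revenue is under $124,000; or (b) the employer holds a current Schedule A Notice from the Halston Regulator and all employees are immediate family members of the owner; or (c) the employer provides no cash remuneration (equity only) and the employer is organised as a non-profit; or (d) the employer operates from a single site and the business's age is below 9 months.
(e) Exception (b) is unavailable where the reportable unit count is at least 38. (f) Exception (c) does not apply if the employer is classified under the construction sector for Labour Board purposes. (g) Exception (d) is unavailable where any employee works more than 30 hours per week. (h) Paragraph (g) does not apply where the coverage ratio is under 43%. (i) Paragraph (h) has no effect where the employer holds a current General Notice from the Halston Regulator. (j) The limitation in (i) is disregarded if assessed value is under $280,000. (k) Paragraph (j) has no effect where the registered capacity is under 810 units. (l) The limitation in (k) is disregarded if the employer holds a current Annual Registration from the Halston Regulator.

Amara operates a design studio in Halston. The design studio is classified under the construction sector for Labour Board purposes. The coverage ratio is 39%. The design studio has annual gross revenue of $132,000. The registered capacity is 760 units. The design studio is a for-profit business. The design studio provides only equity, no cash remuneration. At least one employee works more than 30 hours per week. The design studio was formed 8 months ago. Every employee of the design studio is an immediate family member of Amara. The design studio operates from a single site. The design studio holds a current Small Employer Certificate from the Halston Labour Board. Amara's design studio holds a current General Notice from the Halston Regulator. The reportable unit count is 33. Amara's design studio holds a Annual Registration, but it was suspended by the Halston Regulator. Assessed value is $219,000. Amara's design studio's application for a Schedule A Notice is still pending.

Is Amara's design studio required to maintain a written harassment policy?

Exception (a) requires that annual gross revenue is under $124,000; but annual gross revenue is $132,000, not under $124,000, so (a) is unavailable.
Exception (b) requires that the employer holds a current Schedule A Notice from the Halston Regulator; but there is no Schedule A Notice in force, so (b) is unavailable.
Exception (c) does not apply: the employer is for-profit.
Exception (d): the employer operates from a single site; the business's age is 8 months, below the 9 months limit — every condition holds. Turning to paragraphs (g)–(l): (g) operates against (d): at least one employee exceeds 30 hours/week. (h) is triggered (the coverage ratio is 39%, under the 43% limit), but is displaced by (i): (i) operates — a current General Notice is held. (j) is triggered (assessed value is $219,000, under the $280,000 limit), but is displaced by (k): (k) applies — the registered capacity is 760 units, under the 810 units limit. (l) is inapplicable (there is no Annual Registration in force), so (k) stands. Exception (d) does not apply.
No exception displaces § 83.3.

Yes — Amara's design studio must maintain a written harassment policy.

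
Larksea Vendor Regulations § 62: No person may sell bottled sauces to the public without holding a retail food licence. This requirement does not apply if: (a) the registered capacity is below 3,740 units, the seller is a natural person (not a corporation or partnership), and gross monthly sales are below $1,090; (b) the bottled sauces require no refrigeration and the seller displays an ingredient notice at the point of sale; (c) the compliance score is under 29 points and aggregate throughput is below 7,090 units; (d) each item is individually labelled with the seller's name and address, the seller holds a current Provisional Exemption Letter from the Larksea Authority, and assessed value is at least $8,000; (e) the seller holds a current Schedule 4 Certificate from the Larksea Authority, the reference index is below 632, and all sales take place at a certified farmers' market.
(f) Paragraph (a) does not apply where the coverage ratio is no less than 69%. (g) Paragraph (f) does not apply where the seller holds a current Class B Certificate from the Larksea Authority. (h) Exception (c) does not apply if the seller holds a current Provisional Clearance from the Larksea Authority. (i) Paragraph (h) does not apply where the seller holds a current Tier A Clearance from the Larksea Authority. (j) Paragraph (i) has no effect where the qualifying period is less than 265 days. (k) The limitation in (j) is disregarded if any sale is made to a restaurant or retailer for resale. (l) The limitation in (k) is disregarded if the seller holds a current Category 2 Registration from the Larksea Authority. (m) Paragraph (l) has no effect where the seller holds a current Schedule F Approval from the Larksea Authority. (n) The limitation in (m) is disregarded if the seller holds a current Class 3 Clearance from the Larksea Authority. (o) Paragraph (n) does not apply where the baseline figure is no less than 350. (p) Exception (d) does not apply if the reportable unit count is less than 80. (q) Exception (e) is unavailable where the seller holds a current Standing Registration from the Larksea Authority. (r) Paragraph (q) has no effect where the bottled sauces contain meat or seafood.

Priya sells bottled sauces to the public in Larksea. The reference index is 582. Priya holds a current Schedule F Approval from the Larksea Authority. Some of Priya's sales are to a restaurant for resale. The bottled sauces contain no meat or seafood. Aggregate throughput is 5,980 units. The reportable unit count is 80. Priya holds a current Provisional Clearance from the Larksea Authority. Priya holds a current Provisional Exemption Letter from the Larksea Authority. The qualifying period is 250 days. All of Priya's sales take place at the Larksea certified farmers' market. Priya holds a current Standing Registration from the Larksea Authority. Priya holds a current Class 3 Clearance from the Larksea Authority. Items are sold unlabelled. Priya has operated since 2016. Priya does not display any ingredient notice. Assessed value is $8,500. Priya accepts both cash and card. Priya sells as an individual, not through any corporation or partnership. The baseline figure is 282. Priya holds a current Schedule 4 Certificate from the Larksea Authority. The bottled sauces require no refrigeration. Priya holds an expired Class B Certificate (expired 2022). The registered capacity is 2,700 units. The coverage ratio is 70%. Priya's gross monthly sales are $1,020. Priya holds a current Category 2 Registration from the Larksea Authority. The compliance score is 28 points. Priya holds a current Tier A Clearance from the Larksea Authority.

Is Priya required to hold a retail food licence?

Yes — Priya must hold a retail food licence.

All of (a)'s requirements are met (the registered capacity is 2,700 units, below the 3,740 units limit; the seller is a natural person; gross monthly sales are $1,020, below the $1,090 limit). Turning to paragraphs (f)–(g): (f) operates against (a): the coverage ratio is 70%, meeting the 69% threshold. (g) does not operate here (there is no Class B Certificate in force), so (f) stands. Exception (a) does not apply.
Exception (b) does not apply: no ingredient notice is displayed.
All of (c)'s requirements are met (the compliance score is 28 points, under the 29 points limit; aggregate throughput is 5,980 units, below the 7,090 units limit). But: (h) applies — a current Provisional Clearance is held. (i) would limit (h) — a current Tier A Clearance is held — but (j) sets (i) aside: (j) applies — the qualifying period is 250 days, less than the 265 days limit. (k) is triggered (some sales are to a restaurant for resale), but is overridden by (l): (l) is engaged — a current Category 2 Registration is held. (m) is triggered (a current Schedule F Approval is held), but is set aside by (n): (n) operates against (m): a current Class 3 Clearance is held. (o), which would lift (n), does not operate here — the baseline figure is 282, short of 350. (c) is therefore removed.
Exception (d) does not apply: items are sold unlabelled.
Exception (e): a current Schedule 4 Certificate is held; the reference index is 582, below the 632 limit; all sales are at a certified farmers' market — every condition holds. However, paragraphs (q)–(r) must be considered: (q) operates against (e): a current Standing Registration is held. (r), which would lift (q), is inapplicable — the bottled sauces contain no meat or seafood. So (e) is unavailable.
Every exception is unavailable, so the rule governs.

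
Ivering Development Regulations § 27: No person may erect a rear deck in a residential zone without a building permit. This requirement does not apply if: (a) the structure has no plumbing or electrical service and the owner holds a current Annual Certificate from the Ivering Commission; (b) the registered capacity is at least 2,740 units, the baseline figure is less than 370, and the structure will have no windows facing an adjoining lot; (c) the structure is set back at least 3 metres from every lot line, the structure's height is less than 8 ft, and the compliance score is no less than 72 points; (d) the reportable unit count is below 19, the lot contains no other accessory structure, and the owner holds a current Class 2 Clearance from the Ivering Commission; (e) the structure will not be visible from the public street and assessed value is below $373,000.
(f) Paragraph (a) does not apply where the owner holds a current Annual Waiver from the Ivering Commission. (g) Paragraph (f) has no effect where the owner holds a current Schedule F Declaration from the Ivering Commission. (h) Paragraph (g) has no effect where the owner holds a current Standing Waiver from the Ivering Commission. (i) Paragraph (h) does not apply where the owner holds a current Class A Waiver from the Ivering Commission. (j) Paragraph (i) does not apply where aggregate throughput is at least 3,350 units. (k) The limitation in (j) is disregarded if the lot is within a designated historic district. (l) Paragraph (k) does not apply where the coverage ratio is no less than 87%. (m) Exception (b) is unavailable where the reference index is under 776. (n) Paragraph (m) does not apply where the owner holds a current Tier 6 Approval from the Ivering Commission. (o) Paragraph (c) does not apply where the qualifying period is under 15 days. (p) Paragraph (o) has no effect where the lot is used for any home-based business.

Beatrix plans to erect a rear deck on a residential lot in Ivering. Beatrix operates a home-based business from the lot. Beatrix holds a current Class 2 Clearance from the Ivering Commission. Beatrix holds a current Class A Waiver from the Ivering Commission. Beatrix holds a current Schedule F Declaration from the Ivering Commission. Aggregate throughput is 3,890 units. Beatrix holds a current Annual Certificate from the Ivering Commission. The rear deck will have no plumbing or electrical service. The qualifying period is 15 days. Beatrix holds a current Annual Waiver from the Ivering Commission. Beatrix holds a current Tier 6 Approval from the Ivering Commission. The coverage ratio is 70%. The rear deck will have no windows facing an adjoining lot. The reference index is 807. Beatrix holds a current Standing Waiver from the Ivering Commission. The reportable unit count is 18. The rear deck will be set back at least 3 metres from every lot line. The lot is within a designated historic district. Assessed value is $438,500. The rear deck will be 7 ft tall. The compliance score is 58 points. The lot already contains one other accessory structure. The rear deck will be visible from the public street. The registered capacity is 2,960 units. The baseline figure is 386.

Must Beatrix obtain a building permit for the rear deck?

Exception (a)'s conditions are all satisfied: there is no plumbing or electrical service; a current Annual Certificate is held. Applying paragraphs (f)–(l): (f) would limit (a) — a current Annual Waiver is held — but (g) sets (f) aside: (g) applies — a current Schedule F Declaration is held. (h) would limit (g) — a current Standing Waiver is held — but (i) sets (h) aside: (i) operates against (h): a current Class A Waiver is held. (j) is triggered (aggregate throughput is 3,890 units, meeting the 3,350 units threshold), but is set aside by (k): (k) is engaged — the lot is in a historic district. (l) is not triggered (the coverage ratio is 70%, short of 87%), so (k) stands. Exception (a) stands.
Exception (b) fails — the baseline figure is 386, not less than 370.
Exception (c) fails — the compliance score is 58 points, short of 72 points.
Exception (d) does not apply: the lot already has another accessory structure.
Exception (e) requires that the structure will not be visible from the public street; but the structure will be visible from the street, so (e) is unavailable.

No — exception (a) applies; Beatrix does not need a building permit.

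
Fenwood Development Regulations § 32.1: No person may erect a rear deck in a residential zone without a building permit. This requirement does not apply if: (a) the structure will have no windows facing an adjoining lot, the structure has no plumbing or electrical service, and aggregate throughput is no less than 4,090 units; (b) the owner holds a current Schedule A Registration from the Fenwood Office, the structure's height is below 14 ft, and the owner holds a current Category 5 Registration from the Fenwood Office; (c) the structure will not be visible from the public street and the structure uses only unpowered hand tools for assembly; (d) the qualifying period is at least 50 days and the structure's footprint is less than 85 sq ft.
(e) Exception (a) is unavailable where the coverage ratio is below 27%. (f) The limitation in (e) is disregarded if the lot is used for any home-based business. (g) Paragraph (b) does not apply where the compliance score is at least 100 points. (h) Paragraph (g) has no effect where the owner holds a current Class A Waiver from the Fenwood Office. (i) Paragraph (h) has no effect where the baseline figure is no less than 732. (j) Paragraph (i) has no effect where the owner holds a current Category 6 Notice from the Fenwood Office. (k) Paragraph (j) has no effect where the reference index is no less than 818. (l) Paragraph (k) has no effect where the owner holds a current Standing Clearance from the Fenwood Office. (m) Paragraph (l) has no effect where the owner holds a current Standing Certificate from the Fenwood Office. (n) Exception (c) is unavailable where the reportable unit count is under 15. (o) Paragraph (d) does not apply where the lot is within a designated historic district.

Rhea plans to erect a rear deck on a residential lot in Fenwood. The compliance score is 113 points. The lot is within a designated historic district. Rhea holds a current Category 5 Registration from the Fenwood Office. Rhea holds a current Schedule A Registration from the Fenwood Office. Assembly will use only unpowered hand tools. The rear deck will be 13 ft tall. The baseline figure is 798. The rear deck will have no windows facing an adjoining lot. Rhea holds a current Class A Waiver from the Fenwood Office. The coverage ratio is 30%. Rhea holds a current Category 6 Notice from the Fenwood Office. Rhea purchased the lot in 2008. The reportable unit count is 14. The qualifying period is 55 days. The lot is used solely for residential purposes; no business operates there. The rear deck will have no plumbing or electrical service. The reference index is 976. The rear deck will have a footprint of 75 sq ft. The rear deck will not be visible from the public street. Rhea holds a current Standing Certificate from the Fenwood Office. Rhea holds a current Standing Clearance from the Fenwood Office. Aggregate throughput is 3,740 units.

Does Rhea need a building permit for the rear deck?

Yes — Rhea must obtain a building permit.

Exception (a) fails — aggregate throughput is 3,740 units, short of 4,090 units.
Exception (b): a current Schedule A Registration is held; the structure's height is 13 ft, below the 14 ft limit; a current Category 5 Registration is held — every condition holds. Turning to paragraphs (g)–(m): (g) operates against (b): the compliance score is 113 points, meeting the 100 points threshold. (h) is triggered (a current Class A Waiver is held), but yields to (i): (i) is triggered — the baseline figure is 798, meeting the 732 threshold. (j) would limit (i) — a current Category 6 Notice is held — but (k) sets (j) aside: (k) operates against (j): the reference index is 976, meeting the 818 threshold. (l) applies (a current Standing Clearance is held), but is overridden by (m): (m) operates against (l): a current Standing Certificate is held. Exception (b) does not apply.
Exception (c): the structure will not be visible from the street; assembly uses only hand tools — every condition holds. However, paragraph (n) must be considered: (n) operates — the reportable unit count is 14, under the 15 limit. Exception (c) does not apply.
All of (d)'s requirements are met (the qualifying period is 55 days, meeting the 50 days threshold; the structure's footprint is 75 sq ft, less than the 85 sq ft limit). Turning to paragraph (o): (o) operates against (d): the lot is in a historic district. (d) is therefore removed.
None of the exceptions is available; § 32.1 applies in full.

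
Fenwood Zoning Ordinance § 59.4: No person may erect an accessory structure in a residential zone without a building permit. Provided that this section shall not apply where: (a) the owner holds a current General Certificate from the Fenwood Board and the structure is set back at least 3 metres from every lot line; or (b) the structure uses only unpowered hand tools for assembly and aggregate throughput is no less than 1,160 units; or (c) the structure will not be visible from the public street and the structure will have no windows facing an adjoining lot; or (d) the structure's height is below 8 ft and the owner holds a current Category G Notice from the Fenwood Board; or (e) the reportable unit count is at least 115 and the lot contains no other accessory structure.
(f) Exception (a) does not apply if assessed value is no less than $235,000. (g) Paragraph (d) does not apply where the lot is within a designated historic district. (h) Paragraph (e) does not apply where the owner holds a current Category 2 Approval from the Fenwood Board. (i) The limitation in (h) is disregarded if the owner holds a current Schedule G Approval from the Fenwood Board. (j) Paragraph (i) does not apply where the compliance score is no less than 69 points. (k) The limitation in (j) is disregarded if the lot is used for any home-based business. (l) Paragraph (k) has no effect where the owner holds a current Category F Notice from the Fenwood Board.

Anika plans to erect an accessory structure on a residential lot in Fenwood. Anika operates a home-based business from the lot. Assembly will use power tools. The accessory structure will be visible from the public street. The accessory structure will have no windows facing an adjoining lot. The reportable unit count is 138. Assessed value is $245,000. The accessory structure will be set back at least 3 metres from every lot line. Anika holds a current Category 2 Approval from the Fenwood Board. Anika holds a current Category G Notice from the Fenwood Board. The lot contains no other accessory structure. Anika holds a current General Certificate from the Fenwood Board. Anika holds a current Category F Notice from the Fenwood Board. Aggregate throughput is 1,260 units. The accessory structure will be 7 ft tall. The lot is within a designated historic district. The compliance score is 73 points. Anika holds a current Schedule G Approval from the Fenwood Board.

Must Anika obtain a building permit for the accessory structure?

Exception (a): a current General Certificate is held; the setback is at least 3 m on every side — every condition holds. Turning to paragraph (f): (f) is engaged — assessed value is $245,000, meeting the $235,000 threshold. Exception (a) does not apply.
Exception (b) fails — assembly uses power tools.
Exception (c) does not apply: the structure will be visible from the street.
Exception (d)'s conditions are all satisfied: the structure's height is 7 ft, below the 8 ft limit; a current Category G Notice is held. However, paragraph (g) must be considered: (g) operates against (d): the lot is in a historic district. So (d) is unavailable.
All of (e)'s requirements are met (the reportable unit count is 138, meeting the 115 threshold; the lot has no other accessory structure). However, paragraphs (h)–(l) must be considered: (h) operates against (e): a current Category 2 Approval is held. (i) applies (a current Schedule G Approval is held), but yields to (j): (j) operates against (i): the compliance score is 73 points, meeting the 69 points threshold. (k) is triggered (a home-based business operates on the lot), but yields to (l): (l) is triggered — a current Category F Notice is held. Exception (e) does not apply.
No exception displaces § 59.4.

Yes — Anika must obtain a building permit.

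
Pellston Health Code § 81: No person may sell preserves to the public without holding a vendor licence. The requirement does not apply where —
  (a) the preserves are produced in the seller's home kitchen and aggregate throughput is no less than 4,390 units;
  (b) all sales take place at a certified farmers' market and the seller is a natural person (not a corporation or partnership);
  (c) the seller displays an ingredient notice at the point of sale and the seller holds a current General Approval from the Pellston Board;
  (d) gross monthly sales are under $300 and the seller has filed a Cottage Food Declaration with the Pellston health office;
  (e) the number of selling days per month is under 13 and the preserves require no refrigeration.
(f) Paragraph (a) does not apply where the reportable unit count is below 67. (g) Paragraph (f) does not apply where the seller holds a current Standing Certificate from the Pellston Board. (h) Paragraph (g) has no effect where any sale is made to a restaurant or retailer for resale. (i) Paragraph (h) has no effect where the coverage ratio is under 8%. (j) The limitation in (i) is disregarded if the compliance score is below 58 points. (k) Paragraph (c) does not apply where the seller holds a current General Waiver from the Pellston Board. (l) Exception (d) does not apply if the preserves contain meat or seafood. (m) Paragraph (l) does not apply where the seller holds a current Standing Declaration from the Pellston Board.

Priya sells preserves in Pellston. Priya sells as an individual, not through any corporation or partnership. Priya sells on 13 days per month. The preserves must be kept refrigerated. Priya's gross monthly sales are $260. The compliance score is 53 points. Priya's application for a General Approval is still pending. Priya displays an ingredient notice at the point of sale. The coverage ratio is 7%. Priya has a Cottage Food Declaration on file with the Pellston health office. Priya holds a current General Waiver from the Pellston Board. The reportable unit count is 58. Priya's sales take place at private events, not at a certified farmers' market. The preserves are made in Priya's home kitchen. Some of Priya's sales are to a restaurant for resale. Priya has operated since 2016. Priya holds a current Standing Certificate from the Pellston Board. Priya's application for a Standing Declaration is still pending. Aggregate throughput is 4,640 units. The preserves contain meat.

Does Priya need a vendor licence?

All of (a)'s requirements are met (the preserves are home-kitchen produced; aggregate throughput is 4,640 units, meeting the 4,390 units threshold). But: (f) operates against (a): the reportable unit count is 58, below the 67 limit. (g) applies (a current Standing Certificate is held), but is displaced by (h): (h) applies — some sales are to a restaurant for resale. (i) would limit (h) — the coverage ratio is 7%, under the 8% limit — but (j) sets (i) aside: (j) is engaged — the compliance score is 53 points, below the 58 points limit. Exception (a) does not apply.
Exception (b) fails — sales are at private events, not a certified farmers' market.
Exception (c) fails — there is no General Approval in force.
All of (d)'s requirements are met (gross monthly sales are $260, under the $300 limit; a Cottage Food Declaration is on file). However, paragraphs (l)–(m) must be considered: (l) operates against (d): the preserves contain meat. (m), which would lift (l), does not operate here — the Standing Declaration is not current. (d) is therefore removed.
Exception (e) fails — the number of selling days per month is 13, not under 13.
No exception displaces § 81.

Yes — Priya must hold a vendor licence.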